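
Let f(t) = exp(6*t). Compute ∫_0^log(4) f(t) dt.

Let u = exp(t), so du = exp(t) dt. When t = 0, u = 1; when t = log(4), u = 4.
The integral becomes ∫ u**5 du from 1 to 4, with antiderivative u**6/6.
Back in t: F(t) = exp(6*t)/6.
Then F(log(4)) - F(0) = (2048/3) - (1/6) = 1365/2.

1365/2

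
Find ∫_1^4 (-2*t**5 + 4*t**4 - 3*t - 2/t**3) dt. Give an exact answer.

By the power rule, an antiderivative is F(t) = -t**6/3 + 4*t**5/5 - 3*t**2/2 + t**(-2).
Then F(4) - F(1) = (-136817/240) - (-1/30) = -45603/80.

-45603/80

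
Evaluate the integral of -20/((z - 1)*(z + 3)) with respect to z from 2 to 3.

Factor the denominator: z**2 + 2*z - 3 = (z + 3)(z - 1).
Partial fractions: -20/((z - 1)*(z + 3)) = 5/(z + 3) - 5/(z - 1).
An antiderivative is F(z) = -5*log(z - 1) + 5*log(z + 3).
Then F(3) - F(2) = (5*log(3)) - (5*log(5)) = -5*log(5) + 5*log(3).

-5*log(5) + 5*log(3)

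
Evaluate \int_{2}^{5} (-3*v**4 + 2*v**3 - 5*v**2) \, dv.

By the power rule, an antiderivative is F(v) = -3*v**5/5 + v**4/2 - 5*v**3/3.
Then F(5) - F(2) = (-10625/6) - (-368/15) = -17463/10.

-17463/10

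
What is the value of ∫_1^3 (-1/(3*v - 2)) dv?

An antiderivative is F(v) = -log(3*v - 2)/3.
Then F(3) - F(1) = (-log(7)/3) - (0) = -log(7)/3.

-log(7)/3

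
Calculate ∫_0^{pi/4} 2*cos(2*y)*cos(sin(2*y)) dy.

sin(1)

Let u = sin(2*y), so du = 2*cos(2*y) dy. When y = 0, u = 0; when y = pi/4, u = 1.
The integral becomes ∫ cos(u) du from 0 to 1, with antiderivative sin(u).
Back in y: F(y) = sin(sin(2*y)).
Then F(pi/4) - F(0) = (sin(1)) - (0) = sin(1).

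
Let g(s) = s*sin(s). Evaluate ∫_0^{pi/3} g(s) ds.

Integrate by parts once (u = s, dv = sin(s) ds).
An antiderivative is F(s) = -s*cos(s) + sin(s).
Then F(pi/3) - F(0) = (-pi/6 + sqrt(3)/2) - (0) = -pi/6 + sqrt(3)/2.

-pi/6 + sqrt(3)/2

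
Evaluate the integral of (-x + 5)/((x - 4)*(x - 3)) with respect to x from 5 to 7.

log(3/4)

Factor the denominator: x**2 - 7*x + 12 = (x - 3)(x - 4).
Partial fractions: (-x + 5)/((x - 4)*(x - 3)) = -2/(x - 3) + 1/(x - 4).
An antiderivative is F(x) = log(x - 4) - 2*log(x - 3).
Then F(7) - F(5) = (log(3/16)) - (-log(4)) = log(3/4).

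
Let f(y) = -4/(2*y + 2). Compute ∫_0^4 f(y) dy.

An antiderivative is F(y) = -2*log(2*y + 2).
Then F(4) - F(0) = (-log(100)) - (-log(4)) = -log(25).

-log(25)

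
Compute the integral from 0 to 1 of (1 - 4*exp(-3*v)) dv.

(4 - exp(3))*exp(-3)/3

An antiderivative is F(v) = v + 4*exp(-3*v)/3.
Then F(1) - F(0) = (4*exp(-3)/3 + 1) - (4/3) = (4 - exp(3))*exp(-3)/3.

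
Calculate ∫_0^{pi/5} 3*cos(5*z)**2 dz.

3*pi/10

Use the identity cos^2(5*z) = (1 + cos(10*z))/2.
An antiderivative is F(z) = 3*z/2 + 3*sin(10*z)/20.
Then F(pi/5) - F(0) = (3*pi/10) - (0) = 3*pi/10.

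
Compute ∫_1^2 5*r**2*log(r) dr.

Integrate by parts once (u = ln r, dv = 5*r**2 dr).
An antiderivative is F(r) = 5*r**3*(3*log(r) - 1)/9.
Then F(2) - F(1) = (-40/9 + 40*log(2)/3) - (-5/9) = -35/9 + 40*log(2)/3.

-35/9 + 40*log(2)/3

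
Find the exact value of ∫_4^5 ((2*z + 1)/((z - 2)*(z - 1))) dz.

-11*log(2) + 8*log(3)

Factor the denominator: z**2 - 3*z + 2 = (z - 1)(z - 2).
Partial fractions: (2*z + 1)/((z - 2)*(z - 1)) = -3/(z - 1) + 5/(z - 2).
An antiderivative is F(z) = 5*log(z - 2) - 3*log(z - 1).
Then F(5) - F(4) = (-6*log(2) + 5*log(3)) - (log(32/27)) = -11*log(2) + 8*log(3).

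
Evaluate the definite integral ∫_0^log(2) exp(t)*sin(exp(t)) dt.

-cos(2) + cos(1)

Let u = exp(t), so du = exp(t) dt. When t = 0, u = 1; when t = log(2), u = 2.
The integral becomes ∫ sin(u) du from 1 to 2, with antiderivative -cos(u).
Back in t: F(t) = -cos(exp(t)).
Then F(log(2)) - F(0) = (-cos(2)) - (-cos(1)) = -cos(2) + cos(1).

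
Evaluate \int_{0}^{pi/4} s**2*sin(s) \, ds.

Integrate by parts twice (u = s^2, dv = sin(s) ds).
An antiderivative is F(s) = -s**2*cos(s) + 2*s*sin(s) + 2*cos(s).
Then F(pi/4) - F(0) = (sqrt(2)*(-pi**2 + 8*pi + 32)/32) - (2) = -2 - sqrt(2)*pi**2/32 + sqrt(2)*pi/4 + sqrt(2).

-2 - sqrt(2)*pi**2/32 + sqrt(2)*pi/4 + sqrt(2)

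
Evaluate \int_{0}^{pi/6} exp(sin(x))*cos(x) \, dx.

-1 + exp(1/2)

Let u = sin(x), so du = cos(x) dx. When x = 0, u = 0; when x = pi/6, u = 1/2.
The integral becomes ∫ exp(u) du from 0 to 1/2, with antiderivative exp(u).
Back in x: F(x) = exp(sin(x)).
Then F(pi/6) - F(0) = (exp(1/2)) - (1) = -1 + exp(1/2).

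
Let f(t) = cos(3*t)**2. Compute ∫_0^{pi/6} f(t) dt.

Use the identity cos^2(3*t) = (1 + cos(6*t))/2.
An antiderivative is F(t) = t/2 + sin(6*t)/12.
Then F(pi/6) - F(0) = (pi/12) - (0) = pi/12.

pi/12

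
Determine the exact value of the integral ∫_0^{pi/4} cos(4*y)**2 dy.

Use the identity cos^2(4*y) = (1 + cos(8*y))/2.
An antiderivative is F(y) = y/2 + sin(8*y)/16.
Then F(pi/4) - F(0) = (pi/8) - (0) = pi/8.

pi/8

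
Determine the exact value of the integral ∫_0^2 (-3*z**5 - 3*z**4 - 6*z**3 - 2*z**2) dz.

-1208/15

By the power rule, an antiderivative is F(z) = -z**6/2 - 3*z**5/5 - 3*z**4/2 - 2*z**3/3.
Then F(2) - F(0) = (-1208/15) - (0) = -1208/15.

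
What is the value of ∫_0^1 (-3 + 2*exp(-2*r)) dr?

-2 - exp(-2)

An antiderivative is F(r) = -3*r - exp(-2*r).
Then F(1) - F(0) = (-3 - exp(-2)) - (-1) = -2 - exp(-2).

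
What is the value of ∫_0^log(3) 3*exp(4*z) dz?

60

Let u = exp(z), so du = exp(z) dz. When z = 0, u = 1; when z = log(3), u = 3.
The integral becomes 3·∫ u**3 du from 1 to 3, with antiderivative 3*u**4/4.
Back in z: F(z) = 3*exp(4*z)/4.
Then F(log(3)) - F(0) = (243/4) - (3/4) = 60.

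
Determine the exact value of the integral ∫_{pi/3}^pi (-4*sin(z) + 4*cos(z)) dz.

-6 - 2*sqrt(3)

An antiderivative is F(z) = 4*sin(z) + 4*cos(z).
Then F(pi) - F(pi/3) = (-4) - (2 + 2*sqrt(3)) = -6 - 2*sqrt(3).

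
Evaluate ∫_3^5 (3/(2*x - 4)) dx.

3*log(3)/2

An antiderivative is F(x) = 3*log(2*x - 4)/2.
Then F(5) - F(3) = (3*log(6)/2) - (3*log(2)/2) = 3*log(3)/2.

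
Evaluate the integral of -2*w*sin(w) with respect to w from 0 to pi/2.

-2

Integrate by parts once (u = w, dv = -2*sin(w) dw).
An antiderivative is F(w) = 2*w*cos(w) - 2*sin(w).
Then F(pi/2) - F(0) = (-2) - (0) = -2.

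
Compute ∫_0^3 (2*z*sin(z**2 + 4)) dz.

-cos(13) + cos(4)

Let u = z**2 + 4, so du = 2*z dz. When z = 0, u = 4; when z = 3, u = 13.
The integral becomes ∫ sin(u) du from 4 to 13, with antiderivative -cos(u).
Back in z: F(z) = -cos(z**2 + 4).
Then F(3) - F(0) = (-cos(13)) - (-cos(4)) = -cos(13) + cos(4).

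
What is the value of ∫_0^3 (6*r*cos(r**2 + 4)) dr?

Let u = r**2 + 4, so du = 2*r dr. When r = 0, u = 4; when r = 3, u = 13.
The integral becomes 3·∫ cos(u) du from 4 to 13, with antiderivative 3*sin(u).
Back in r: F(r) = 3*sin(r**2 + 4).
Then F(3) - F(0) = (3*sin(13)) - (3*sin(4)) = 3*sin(13) - 3*sin(4).

3*sin(13) - 3*sin(4)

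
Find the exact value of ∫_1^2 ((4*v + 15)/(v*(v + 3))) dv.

Factor the denominator: v**2 + 3*v = (v + 3)v.
Partial fractions: (4*v + 15)/(v*(v + 3)) = -1/(v + 3) + 5/v.
An antiderivative is F(v) = 5*log(v) - log(v + 3).
Then F(2) - F(1) = (log(32/5)) - (-log(4)) = -log(5) + 7*log(2).

-log(5) + 7*log(2)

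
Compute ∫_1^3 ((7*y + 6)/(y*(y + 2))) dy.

-log(3) + 4*log(5)

Factor the denominator: y**2 + 2*y = (y + 2)y.
Partial fractions: (7*y + 6)/(y*(y + 2)) = 4/(y + 2) + 3/y.
An antiderivative is F(y) = 3*log(y) + 4*log(y + 2).
Then F(3) - F(1) = (3*log(3) + 4*log(5)) - (log(81)) = -log(3) + 4*log(5).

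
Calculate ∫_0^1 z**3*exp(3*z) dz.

2/27 + 4*exp(3)/27

Integrate by parts 3 times (u = z^3, dv = exp(3*z) dz).
An antiderivative is F(z) = (9*z**3 - 9*z**2 + 6*z - 2)*exp(3*z)/27.
Then F(1) - F(0) = (4*exp(3)/27) - (-2/27) = 2/27 + 4*exp(3)/27.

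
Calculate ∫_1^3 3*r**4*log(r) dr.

-726/25 + 729*log(3)/5

Integrate by parts once (u = ln r, dv = 3*r**4 dr).
An antiderivative is F(r) = 3*r**5*(5*log(r) - 1)/25.
Then F(3) - F(1) = (-729/25 + 729*log(3)/5) - (-3/25) = -726/25 + 729*log(3)/5.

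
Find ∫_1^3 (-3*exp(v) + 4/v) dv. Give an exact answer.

-3*exp(3) + log(81) + 3*exp(1)

An antiderivative is F(v) = -3*exp(v) + 4*log(v).
Then F(3) - F(1) = (-3*exp(3) + log(81)) - (-3*exp(1)) = -3*exp(3) + log(81) + 3*exp(1).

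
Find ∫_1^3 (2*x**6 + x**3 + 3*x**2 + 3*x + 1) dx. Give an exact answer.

By the power rule, an antiderivative is F(x) = 2*x**7/7 + x**4/4 + x**3 + 3*x**2/2 + x.
Then F(3) - F(1) = (19281/28) - (113/28) = 4792/7.

4792/7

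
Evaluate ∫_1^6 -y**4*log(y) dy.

Integrate by parts once (u = ln y, dv = -y**4 dy).
An antiderivative is F(y) = -y**5*(5*log(y) - 1)/25.
Then F(6) - F(1) = (7776/25 - 7776*log(6)/5) - (1/25) = 311 - 7776*log(6)/5.

311 - 7776*log(6)/5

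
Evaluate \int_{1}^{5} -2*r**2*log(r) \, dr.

Integrate by parts once (u = ln r, dv = -2*r**2 dr).
An antiderivative is F(r) = -2*r**3*(3*log(r) - 1)/9.
Then F(5) - F(1) = (250/9 - 250*log(5)/3) - (2/9) = 248/9 - 250*log(5)/3.

248/9 - 250*log(5)/3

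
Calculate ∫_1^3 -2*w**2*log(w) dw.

Integrate by parts once (u = ln w, dv = -2*w**2 dw).
An antiderivative is F(w) = -2*w**3*(3*log(w) - 1)/9.
Then F(3) - F(1) = (6 - 18*log(3)) - (2/9) = 52/9 - 18*log(3).

52/9 - 18*log(3)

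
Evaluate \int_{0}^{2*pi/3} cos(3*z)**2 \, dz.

Use the identity cos^2(3*z) = (1 + cos(6*z))/2.
An antiderivative is F(z) = z/2 + sin(6*z)/12.
Then F(2*pi/3) - F(0) = (pi/3) - (0) = pi/3.

pi/3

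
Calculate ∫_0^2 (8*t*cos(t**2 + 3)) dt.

-4*sin(3) + 4*sin(7)

Let u = t**2 + 3, so du = 2*t dt. When t = 0, u = 3; when t = 2, u = 7.
The integral becomes 4·∫ cos(u) du from 3 to 7, with antiderivative 4*sin(u).
Back in t: F(t) = 4*sin(t**2 + 3).
Then F(2) - F(0) = (4*sin(7)) - (4*sin(3)) = -4*sin(3) + 4*sin(7).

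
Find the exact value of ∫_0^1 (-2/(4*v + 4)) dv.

-log(2)/2

An antiderivative is F(v) = -log(4*v + 4)/2.
Then F(1) - F(0) = (-3*log(2)/2) - (-log(2)) = -log(2)/2.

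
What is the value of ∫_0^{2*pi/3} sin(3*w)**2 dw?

Use the identity sin^2(3*w) = (1 - cos(6*w))/2.
An antiderivative is F(w) = w/2 - sin(6*w)/12.
Then F(2*pi/3) - F(0) = (pi/3) - (0) = pi/3.

pi/3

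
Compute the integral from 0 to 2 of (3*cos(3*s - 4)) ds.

Let u = 3*s - 4, so du = 3 ds. When s = 0, u = -4; when s = 2, u = 2.
The integral becomes ∫ cos(u) du from -4 to 2, with antiderivative sin(u).
Back in s: F(s) = sin(3*s - 4).
Then F(2) - F(0) = (sin(2)) - (-sin(4)) = sin(4) + sin(2).

sin(4) + sin(2)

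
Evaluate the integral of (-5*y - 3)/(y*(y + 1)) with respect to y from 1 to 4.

Factor the denominator: y**2 + y = (y + 1)y.
Partial fractions: (-5*y - 3)/(y*(y + 1)) = -2/(y + 1) - 3/y.
An antiderivative is F(y) = -3*log(y) - 2*log(y + 1).
Then F(4) - F(1) = (-6*log(2) - 2*log(5)) - (-log(4)) = -2*log(5) - 4*log(2).

-2*log(5) - 4*log(2)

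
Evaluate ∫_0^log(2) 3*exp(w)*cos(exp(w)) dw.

-3*sin(1) + 3*sin(2)

Let u = exp(w), so du = exp(w) dw. When w = 0, u = 1; when w = log(2), u = 2.
The integral becomes 3·∫ cos(u) du from 1 to 2, with antiderivative 3*sin(u).
Back in w: F(w) = 3*sin(exp(w)).
Then F(log(2)) - F(0) = (3*sin(2)) - (3*sin(1)) = -3*sin(1) + 3*sin(2).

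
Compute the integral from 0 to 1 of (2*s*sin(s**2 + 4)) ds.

Let u = s**2 + 4, so du = 2*s ds. When s = 0, u = 4; when s = 1, u = 5.
The integral becomes ∫ sin(u) du from 4 to 5, with antiderivative -cos(u).
Back in s: F(s) = -cos(s**2 + 4).
Then F(1) - F(0) = (-cos(5)) - (-cos(4)) = cos(4) - cos(5).

cos(4) - cos(5)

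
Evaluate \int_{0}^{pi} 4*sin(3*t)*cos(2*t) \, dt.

Use the identity sin(3*t)cos(2*t) = [sin(5*t) + sin(t)]/2.
An antiderivative is F(t) = -2*cos(t) - 2*cos(5*t)/5.
Then F(pi) - F(0) = (12/5) - (-12/5) = 24/5.

24/5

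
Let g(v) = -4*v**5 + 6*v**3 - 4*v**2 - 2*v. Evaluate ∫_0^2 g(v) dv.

By the power rule, an antiderivative is F(v) = -2*v**6/3 + 3*v**4/2 - 4*v**3/3 - v**2.
Then F(2) - F(0) = (-100/3) - (0) = -100/3.

-100/3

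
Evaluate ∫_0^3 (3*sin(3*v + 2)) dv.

Let u = 3*v + 2, so du = 3 dv. When v = 0, u = 2; when v = 3, u = 11.
The integral becomes ∫ sin(u) du from 2 to 11, with antiderivative -cos(u).
Back in v: F(v) = -cos(3*v + 2).
Then F(3) - F(0) = (-cos(11)) - (-cos(2)) = cos(2) - cos(11).

cos(2) - cos(11)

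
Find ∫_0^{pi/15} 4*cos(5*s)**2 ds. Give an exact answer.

sqrt(3)/10 + 2*pi/15

Use the identity cos^2(5*s) = (1 + cos(10*s))/2.
An antiderivative is F(s) = 2*s + sin(10*s)/5.
Then F(pi/15) - F(0) = (sqrt(3)/10 + 2*pi/15) - (0) = sqrt(3)/10 + 2*pi/15.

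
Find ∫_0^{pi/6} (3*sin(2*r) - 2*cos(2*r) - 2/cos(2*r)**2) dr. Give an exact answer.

An antiderivative is F(r) = -sin(2*r) - 3*cos(2*r)/2 - tan(2*r).
Then F(pi/6) - F(0) = (-3*sqrt(3)/2 - 3/4) - (-3/2) = 3/4 - 3*sqrt(3)/2.

3/4 - 3*sqrt(3)/2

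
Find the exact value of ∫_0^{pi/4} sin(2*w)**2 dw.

Use the identity sin^2(2*w) = (1 - cos(4*w))/2.
An antiderivative is F(w) = w/2 - sin(4*w)/8.
Then F(pi/4) - F(0) = (pi/8) - (0) = pi/8.

pi/8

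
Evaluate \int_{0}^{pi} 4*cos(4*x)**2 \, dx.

2*pi

Use the identity cos^2(4*x) = (1 + cos(8*x))/2.
An antiderivative is F(x) = 2*x + sin(8*x)/4.
Then F(pi) - F(0) = (2*pi) - (0) = 2*pi.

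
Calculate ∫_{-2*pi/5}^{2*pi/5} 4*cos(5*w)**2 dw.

8*pi/5

Use the identity cos^2(5*w) = (1 + cos(10*w))/2.
An antiderivative is F(w) = 2*w + sin(10*w)/5.
Then F(2*pi/5) - F(-2*pi/5) = (4*pi/5) - (-4*pi/5) = 8*pi/5.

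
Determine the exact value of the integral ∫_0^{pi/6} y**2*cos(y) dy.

Integrate by parts twice (u = y^2, dv = cos(y) dy).
An antiderivative is F(y) = y**2*sin(y) + 2*y*cos(y) - 2*sin(y).
Then F(pi/6) - F(0) = (-1 + pi**2/72 + sqrt(3)*pi/6) - (0) = -1 + pi**2/72 + sqrt(3)*pi/6.

-1 + pi**2/72 + sqrt(3)*pi/6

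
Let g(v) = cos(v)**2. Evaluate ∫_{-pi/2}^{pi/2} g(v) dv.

pi/2

Use the identity cos^2(v) = (1 + cos(2*v))/2.
An antiderivative is F(v) = v/2 + sin(2*v)/4.
Then F(pi/2) - F(-pi/2) = (pi/4) - (-pi/4) = pi/2.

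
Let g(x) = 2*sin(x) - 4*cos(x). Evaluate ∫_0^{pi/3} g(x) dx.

1 - 2*sqrt(3)

An antiderivative is F(x) = -4*sin(x) - 2*cos(x).
Then F(pi/3) - F(0) = (-2*sqrt(3) - 1) - (-2) = 1 - 2*sqrt(3).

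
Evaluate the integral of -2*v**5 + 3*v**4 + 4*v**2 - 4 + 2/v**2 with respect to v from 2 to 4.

By the power rule, an antiderivative is F(v) = -v**6/3 + 3*v**5/5 + 4*v**3/3 - 4*v - 2/v.
Then F(4) - F(2) = (-6821/10) - (-7/15) = -20449/30.

-20449/30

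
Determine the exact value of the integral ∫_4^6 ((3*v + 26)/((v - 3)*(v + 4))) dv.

Factor the denominator: v**2 + v - 12 = (v + 4)(v - 3).
Partial fractions: (3*v + 26)/((v - 3)*(v + 4)) = -2/(v + 4) + 5/(v - 3).
An antiderivative is F(v) = 5*log(v - 3) - 2*log(v + 4).
Then F(6) - F(4) = (-2*log(5) - 2*log(2) + 5*log(3)) - (-log(64)) = -2*log(5) + 4*log(2) + 5*log(3).

-2*log(5) + 4*log(2) + 5*log(3)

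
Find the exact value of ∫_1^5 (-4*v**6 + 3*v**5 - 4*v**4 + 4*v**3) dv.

-1354692/35

By the power rule, an antiderivative is F(v) = -4*v**7/7 + v**6/2 - 4*v**5/5 + v**4.
Then F(5) - F(1) = (-541875/14) - (9/70) = -1354692/35.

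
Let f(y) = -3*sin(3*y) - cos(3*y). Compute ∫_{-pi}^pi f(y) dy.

0

An antiderivative is F(y) = -sin(3*y)/3 + cos(3*y).
Then F(pi) - F(-pi) = (-1) - (-1) = 0.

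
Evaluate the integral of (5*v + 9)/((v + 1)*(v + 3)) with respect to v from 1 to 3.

Factor the denominator: v**2 + 4*v + 3 = (v + 3)(v + 1).
Partial fractions: (5*v + 9)/((v + 1)*(v + 3)) = 3/(v + 3) + 2/(v + 1).
An antiderivative is F(v) = 2*log(v + 1) + 3*log(v + 3).
Then F(3) - F(1) = (3*log(3) + 7*log(2)) - (8*log(2)) = log(27/2).

log(27/2)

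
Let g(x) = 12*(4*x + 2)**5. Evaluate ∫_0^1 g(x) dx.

Let u = 4*x + 2, so du = 4 dx. When x = 0, u = 2; when x = 1, u = 6.
The integral becomes 3·∫ u**5 du from 2 to 6, with antiderivative u**6/2.
Back in x: F(x) = (4*x + 2)**6/2.
Then F(1) - F(0) = (23328) - (32) = 23296.

23296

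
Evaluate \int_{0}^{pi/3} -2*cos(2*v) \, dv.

An antiderivative is F(v) = -sin(2*v).
Then F(pi/3) - F(0) = (-sqrt(3)/2) - (0) = -sqrt(3)/2.

-sqrt(3)/2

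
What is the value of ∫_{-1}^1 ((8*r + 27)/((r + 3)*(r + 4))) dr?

-5*log(3) + 3*log(2) + 5*log(5)

Factor the denominator: r**2 + 7*r + 12 = (r + 4)(r + 3).
Partial fractions: (8*r + 27)/((r + 3)*(r + 4)) = 5/(r + 4) + 3/(r + 3).
An antiderivative is F(r) = 3*log(r + 3) + 5*log(r + 4).
Then F(1) - F(-1) = (6*log(2) + 5*log(5)) - (3*log(2) + 5*log(3)) = -5*log(3) + 3*log(2) + 5*log(5).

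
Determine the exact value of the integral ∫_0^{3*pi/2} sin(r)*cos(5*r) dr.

Use the identity sin(r)cos(5*r) = [sin(6*r) + sin(-4*r)]/2.
An antiderivative is F(r) = cos(4*r)/8 - cos(6*r)/12.
Then F(3*pi/2) - F(0) = (5/24) - (1/24) = 1/6.

1/6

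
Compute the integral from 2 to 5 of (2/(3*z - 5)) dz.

An antiderivative is F(z) = 2*log(3*z - 5)/3.
Then F(5) - F(2) = (2*log(10)/3) - (0) = 2*log(10)/3.

2*log(10)/3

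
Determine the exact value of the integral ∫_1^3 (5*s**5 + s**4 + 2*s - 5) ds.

9796/15

By the power rule, an antiderivative is F(s) = 5*s**6/6 + s**5/5 + s**2 - 5*s.
Then F(3) - F(1) = (6501/10) - (-89/30) = 9796/15.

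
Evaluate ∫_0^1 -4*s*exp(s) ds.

Integrate by parts once (u = s, dv = -4*exp(s) ds).
An antiderivative is F(s) = (-4*s + 4)*exp(s).
Then F(1) - F(0) = (0) - (4) = -4.

-4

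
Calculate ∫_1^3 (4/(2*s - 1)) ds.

An antiderivative is F(s) = 2*log(2*s - 1).
Then F(3) - F(1) = (log(25)) - (0) = log(25).

log(25)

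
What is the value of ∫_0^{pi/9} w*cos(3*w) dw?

-1/18 + sqrt(3)*pi/54

Integrate by parts once (u = w, dv = cos(3*w) dw).
An antiderivative is F(w) = w*sin(3*w)/3 + cos(3*w)/9.
Then F(pi/9) - F(0) = (1/18 + sqrt(3)*pi/54) - (1/9) = -1/18 + sqrt(3)*pi/54.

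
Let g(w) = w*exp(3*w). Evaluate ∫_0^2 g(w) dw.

1/9 + 5*exp(6)/9

Integrate by parts once (u = w, dv = exp(3*w) dw).
An antiderivative is F(w) = (3*w - 1)*exp(3*w)/9.
Then F(2) - F(0) = (5*exp(6)/9) - (-1/9) = 1/9 + 5*exp(6)/9.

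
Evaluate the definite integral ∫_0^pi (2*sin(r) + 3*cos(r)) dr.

An antiderivative is F(r) = 3*sin(r) - 2*cos(r).
Then F(pi) - F(0) = (2) - (-2) = 4.

4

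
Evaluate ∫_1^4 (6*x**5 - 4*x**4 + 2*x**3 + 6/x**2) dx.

By the power rule, an antiderivative is F(x) = x**6 - 4*x**5/5 + x**4/2 - 6/x.
Then F(4) - F(1) = (34033/10) - (-53/10) = 17043/5.

17043/5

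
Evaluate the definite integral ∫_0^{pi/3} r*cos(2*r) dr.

-3/8 + sqrt(3)*pi/12

Integrate by parts once (u = r, dv = cos(2*r) dr).
An antiderivative is F(r) = r*sin(2*r)/2 + cos(2*r)/4.
Then F(pi/3) - F(0) = (-1/8 + sqrt(3)*pi/12) - (1/4) = -3/8 + sqrt(3)*pi/12.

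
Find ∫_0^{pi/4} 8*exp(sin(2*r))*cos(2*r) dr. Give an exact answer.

Let u = sin(2*r), so du = 2*cos(2*r) dr. When r = 0, u = 0; when r = pi/4, u = 1.
The integral becomes 4·∫ exp(u) du from 0 to 1, with antiderivative 4*exp(u).
Back in r: F(r) = 4*exp(sin(2*r)).
Then F(pi/4) - F(0) = (4*E) - (4) = -4 + 4*E.

-4 + 4*E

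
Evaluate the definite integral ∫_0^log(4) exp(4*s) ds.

255/4

Let u = exp(s), so du = exp(s) ds. When s = 0, u = 1; when s = log(4), u = 4.
The integral becomes ∫ u**3 du from 1 to 4, with antiderivative u**4/4.
Back in s: F(s) = exp(4*s)/4.
Then F(log(4)) - F(0) = (64) - (1/4) = 255/4.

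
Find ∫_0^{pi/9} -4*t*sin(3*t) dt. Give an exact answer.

Integrate by parts once (u = t, dv = -4*sin(3*t) dt).
An antiderivative is F(t) = 4*t*cos(3*t)/3 - 4*sin(3*t)/9.
Then F(pi/9) - F(0) = (-2*sqrt(3)/9 + 2*pi/27) - (0) = -2*sqrt(3)/9 + 2*pi/27.

-2*sqrt(3)/9 + 2*pi/27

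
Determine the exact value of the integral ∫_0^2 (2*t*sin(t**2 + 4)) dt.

cos(4) - cos(8)

Let u = t**2 + 4, so du = 2*t dt. When t = 0, u = 4; when t = 2, u = 8.
The integral becomes ∫ sin(u) du from 4 to 8, with antiderivative -cos(u).
Back in t: F(t) = -cos(t**2 + 4).
Then F(2) - F(0) = (-cos(8)) - (-cos(4)) = cos(4) - cos(8).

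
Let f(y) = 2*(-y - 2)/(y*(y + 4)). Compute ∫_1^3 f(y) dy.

Factor the denominator: y**2 + 4*y = (y + 4)y.
Partial fractions: 2*(-y - 2)/(y*(y + 4)) = -1/(y + 4) - 1/y.
An antiderivative is F(y) = -log(y) - log(y + 4).
Then F(3) - F(1) = (-log(21)) - (-log(5)) = log(5/21).

log(5/21)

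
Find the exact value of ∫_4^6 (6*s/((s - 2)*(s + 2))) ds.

Factor the denominator: s**2 - 4 = (s + 2)(s - 2).
Partial fractions: 6*s/((s - 2)*(s + 2)) = 3/(s + 2) + 3/(s - 2).
An antiderivative is F(s) = 3*log(s - 2) + 3*log(s + 2).
Then F(6) - F(4) = (15*log(2)) - (3*log(3) + 6*log(2)) = -3*log(3) + 9*log(2).

-3*log(3) + 9*log(2)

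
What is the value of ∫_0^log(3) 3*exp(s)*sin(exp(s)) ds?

3*cos(1) - 3*cos(3)

Let u = exp(s), so du = exp(s) ds. When s = 0, u = 1; when s = log(3), u = 3.
The integral becomes 3·∫ sin(u) du from 1 to 3, with antiderivative -3*cos(u).
Back in s: F(s) = -3*cos(exp(s)).
Then F(log(3)) - F(0) = (-3*cos(3)) - (-3*cos(1)) = 3*cos(1) - 3*cos(3).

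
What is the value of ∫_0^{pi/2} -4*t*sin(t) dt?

-4

Integrate by parts once (u = t, dv = -4*sin(t) dt).
An antiderivative is F(t) = 4*t*cos(t) - 4*sin(t).
Then F(pi/2) - F(0) = (-4) - (0) = -4.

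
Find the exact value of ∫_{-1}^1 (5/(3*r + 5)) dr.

10*log(2)/3

An antiderivative is F(r) = 5*log(3*r + 5)/3.
Then F(1) - F(-1) = (log(32)) - (5*log(2)/3) = 10*log(2)/3.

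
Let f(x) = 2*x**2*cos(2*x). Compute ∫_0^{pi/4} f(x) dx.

-1/2 + pi**2/16

Integrate by parts twice (u = x^2, dv = 2*cos(2*x) dx).
An antiderivative is F(x) = x**2*sin(2*x) + x*cos(2*x) - sin(2*x)/2.
Then F(pi/4) - F(0) = (-1/2 + pi**2/16) - (0) = -1/2 + pi**2/16.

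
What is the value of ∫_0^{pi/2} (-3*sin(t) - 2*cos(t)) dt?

-5

An antiderivative is F(t) = -2*sin(t) + 3*cos(t).
Then F(pi/2) - F(0) = (-2) - (3) = -5.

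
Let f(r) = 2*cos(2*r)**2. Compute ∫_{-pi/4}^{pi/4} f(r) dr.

pi/2

Use the identity cos^2(2*r) = (1 + cos(4*r))/2.
An antiderivative is F(r) = r + sin(4*r)/4.
Then F(pi/4) - F(-pi/4) = (pi/4) - (-pi/4) = pi/2.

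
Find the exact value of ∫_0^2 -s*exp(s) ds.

-exp(2) - 1

Integrate by parts once (u = s, dv = -exp(s) ds).
An antiderivative is F(s) = (-s + 1)*exp(s).
Then F(2) - F(0) = (-exp(2)) - (1) = -exp(2) - 1.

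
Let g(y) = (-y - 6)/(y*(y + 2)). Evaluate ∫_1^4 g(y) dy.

-log(16)

Factor the denominator: y**2 + 2*y = (y + 2)y.
Partial fractions: (-y - 6)/(y*(y + 2)) = 2/(y + 2) - 3/y.
An antiderivative is F(y) = -3*log(y) + 2*log(y + 2).
Then F(4) - F(1) = (log(9/16)) - (log(9)) = -log(16).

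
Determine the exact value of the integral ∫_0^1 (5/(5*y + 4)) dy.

log(9/4)

Let u = 5*y + 4, so du = 5 dy. When y = 0, u = 4; when y = 1, u = 9.
The integral becomes ∫ 1/u du from 4 to 9, with antiderivative log(u).
Back in y: F(y) = log(5*y + 4).
Then F(1) - F(0) = (log(9)) - (log(4)) = log(9/4).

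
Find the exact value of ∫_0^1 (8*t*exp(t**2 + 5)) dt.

Let u = t**2 + 5, so du = 2*t dt. When t = 0, u = 5; when t = 1, u = 6.
The integral becomes 4·∫ exp(u) du from 5 to 6, with antiderivative 4*exp(u).
Back in t: F(t) = 4*exp(t**2 + 5).
Then F(1) - F(0) = (4*exp(6)) - (4*exp(5)) = -4*(1 - exp(1))*exp(5).

-4*(1 - exp(1))*exp(5)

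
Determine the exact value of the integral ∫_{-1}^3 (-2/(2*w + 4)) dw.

-log(5)

An antiderivative is F(w) = -log(2*w + 4).
Then F(3) - F(-1) = (-log(10)) - (-log(2)) = -log(5).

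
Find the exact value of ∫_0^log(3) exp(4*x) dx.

20

Let u = exp(x), so du = exp(x) dx. When x = 0, u = 1; when x = log(3), u = 3.
The integral becomes ∫ u**3 du from 1 to 3, with antiderivative u**4/4.
Back in x: F(x) = exp(4*x)/4.
Then F(log(3)) - F(0) = (81/4) - (1/4) = 20.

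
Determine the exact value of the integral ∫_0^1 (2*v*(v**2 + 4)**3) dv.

Let u = v**2 + 4, so du = 2*v dv. When v = 0, u = 4; when v = 1, u = 5.
The integral becomes ∫ u**3 du from 4 to 5, with antiderivative u**4/4.
Back in v: F(v) = (v**2 + 4)**4/4.
Then F(1) - F(0) = (625/4) - (64) = 369/4.

369/4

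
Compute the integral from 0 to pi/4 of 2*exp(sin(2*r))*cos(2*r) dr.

Let u = sin(2*r), so du = 2*cos(2*r) dr. When r = 0, u = 0; when r = pi/4, u = 1.
The integral becomes ∫ exp(u) du from 0 to 1, with antiderivative exp(u).
Back in r: F(r) = exp(sin(2*r)).
Then F(pi/4) - F(0) = (E) - (1) = -1 + E.

-1 + E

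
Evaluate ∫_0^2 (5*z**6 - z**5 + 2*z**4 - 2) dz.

By the power rule, an antiderivative is F(z) = 5*z**7/7 - z**6/6 + 2*z**5/5 - 2*z.
Then F(2) - F(0) = (9404/105) - (0) = 9404/105.

9404/105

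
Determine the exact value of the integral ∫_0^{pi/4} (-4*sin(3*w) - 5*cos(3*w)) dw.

An antiderivative is F(w) = -5*sin(3*w)/3 + 4*cos(3*w)/3.
Then F(pi/4) - F(0) = (-3*sqrt(2)/2) - (4/3) = -3*sqrt(2)/2 - 4/3.

-3*sqrt(2)/2 - 4/3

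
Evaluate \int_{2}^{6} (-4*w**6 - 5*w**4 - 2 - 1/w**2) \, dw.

By the power rule, an antiderivative is F(w) = -4*w**7/7 - w**5 - 2*w + 1/w.
Then F(6) - F(2) = (-7045553/42) - (-1521/14) = -3520495/21.

-3520495/21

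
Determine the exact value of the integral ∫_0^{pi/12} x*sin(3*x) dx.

sqrt(2)*(4 - pi)/72

Integrate by parts once (u = x, dv = sin(3*x) dx).
An antiderivative is F(x) = -x*cos(3*x)/3 + sin(3*x)/9.
Then F(pi/12) - F(0) = (sqrt(2)*(4 - pi)/72) - (0) = sqrt(2)*(4 - pi)/72.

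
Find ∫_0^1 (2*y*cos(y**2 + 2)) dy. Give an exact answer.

-sin(2) + sin(3)

Let u = y**2 + 2, so du = 2*y dy. When y = 0, u = 2; when y = 1, u = 3.
The integral becomes ∫ cos(u) du from 2 to 3, with antiderivative sin(u).
Back in y: F(y) = sin(y**2 + 2).
Then F(1) - F(0) = (sin(3)) - (sin(2)) = -sin(2) + sin(3).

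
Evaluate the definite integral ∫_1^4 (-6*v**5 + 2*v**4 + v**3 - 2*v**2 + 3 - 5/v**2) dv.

-18294/5

By the power rule, an antiderivative is F(v) = -v**6 + 2*v**5/5 + v**4/4 - 2*v**3/3 + 3*v + 5/v.
Then F(4) - F(1) = (-219109/60) - (419/60) = -18294/5.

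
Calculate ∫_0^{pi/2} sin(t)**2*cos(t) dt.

Let u = sin(t), so du = cos(t) dt. When t = 0, u = 0; when t = pi/2, u = 1.
The integral becomes ∫ u**2 du from 0 to 1, with antiderivative u**3/3.
Back in t: F(t) = sin(t)**3/3.
Then F(pi/2) - F(0) = (1/3) - (0) = 1/3.

1/3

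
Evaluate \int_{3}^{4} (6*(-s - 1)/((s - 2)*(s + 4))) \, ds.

-12*log(2) + 3*log(7)

Factor the denominator: s**2 + 2*s - 8 = (s + 4)(s - 2).
Partial fractions: 6*(-s - 1)/((s - 2)*(s + 4)) = -3/(s + 4) - 3/(s - 2).
An antiderivative is F(s) = -3*log(s - 2) - 3*log(s + 4).
Then F(4) - F(3) = (-12*log(2)) - (-3*log(7)) = -12*log(2) + 3*log(7).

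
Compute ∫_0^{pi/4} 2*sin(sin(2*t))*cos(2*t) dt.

1 - cos(1)

Let u = sin(2*t), so du = 2*cos(2*t) dt. When t = 0, u = 0; when t = pi/4, u = 1.
The integral becomes ∫ sin(u) du from 0 to 1, with antiderivative -cos(u).
Back in t: F(t) = -cos(sin(2*t)).
Then F(pi/4) - F(0) = (-cos(1)) - (-1) = 1 - cos(1).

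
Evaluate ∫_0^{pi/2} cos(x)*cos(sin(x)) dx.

sin(1)

Let u = sin(x), so du = cos(x) dx. When x = 0, u = 0; when x = pi/2, u = 1.
The integral becomes ∫ cos(u) du from 0 to 1, with antiderivative sin(u).
Back in x: F(x) = sin(sin(x)).
Then F(pi/2) - F(0) = (sin(1)) - (0) = sin(1).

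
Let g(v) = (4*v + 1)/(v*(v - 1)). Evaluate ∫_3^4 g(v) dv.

Factor the denominator: v**2 - v = v(v - 1).
Partial fractions: (4*v + 1)/(v*(v - 1)) = -1/v + 5/(v - 1).
An antiderivative is F(v) = -log(v) + 5*log(v - 1).
Then F(4) - F(3) = (-2*log(2) + 5*log(3)) - (log(32/3)) = -7*log(2) + 6*log(3).

-7*log(2) + 6*log(3)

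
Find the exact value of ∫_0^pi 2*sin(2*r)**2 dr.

Use the identity sin^2(2*r) = (1 - cos(4*r))/2.
An antiderivative is F(r) = r - sin(4*r)/4.
Then F(pi) - F(0) = (pi) - (0) = pi.

pi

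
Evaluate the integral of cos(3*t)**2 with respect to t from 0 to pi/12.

1/12 + pi/24

Use the identity cos^2(3*t) = (1 + cos(6*t))/2.
An antiderivative is F(t) = t/2 + sin(6*t)/12.
Then F(pi/12) - F(0) = (1/12 + pi/24) - (0) = 1/12 + pi/24.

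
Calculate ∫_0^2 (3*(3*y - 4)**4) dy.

1056/5

Let u = 3*y - 4, so du = 3 dy. When y = 0, u = -4; when y = 2, u = 2.
The integral becomes ∫ u**4 du from -4 to 2, with antiderivative u**5/5.
Back in y: F(y) = (3*y - 4)**5/5.
Then F(2) - F(0) = (32/5) - (-1024/5) = 1056/5.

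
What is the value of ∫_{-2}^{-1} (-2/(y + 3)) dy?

An antiderivative is F(y) = -2*log(y + 3).
Then F(-1) - F(-2) = (-log(4)) - (0) = -log(4).

-log(4)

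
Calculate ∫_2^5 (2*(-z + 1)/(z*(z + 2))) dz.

-3*log(7) + log(5) + 5*log(2)

Factor the denominator: z**2 + 2*z = (z + 2)z.
Partial fractions: 2*(-z + 1)/(z*(z + 2)) = -3/(z + 2) + 1/z.
An antiderivative is F(z) = log(z) - 3*log(z + 2).
Then F(5) - F(2) = (-3*log(7) + log(5)) - (-log(32)) = -3*log(7) + log(5) + 5*log(2).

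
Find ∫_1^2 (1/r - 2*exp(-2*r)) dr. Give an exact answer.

-exp(-2) + exp(-4) + log(2)

An antiderivative is F(r) = log(r) + exp(-2*r).
Then F(2) - F(1) = (exp(-4) + log(2)) - (exp(-2)) = -exp(-2) + exp(-4) + log(2).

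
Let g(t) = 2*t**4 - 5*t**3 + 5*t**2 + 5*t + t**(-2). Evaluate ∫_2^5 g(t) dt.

By the power rule, an antiderivative is F(t) = 2*t**5/5 - 5*t**4/4 + 5*t**3/3 + 5*t**2/2 - 1/t.
Then F(5) - F(2) = (44363/60) - (469/30) = 2895/4.

2895/4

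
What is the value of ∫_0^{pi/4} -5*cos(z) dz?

-5*sqrt(2)/2

An antiderivative is F(z) = -5*sin(z).
Then F(pi/4) - F(0) = (-5*sqrt(2)/2) - (0) = -5*sqrt(2)/2.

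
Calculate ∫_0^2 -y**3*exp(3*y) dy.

Integrate by parts 3 times (u = y^3, dv = -exp(3*y) dy).
An antiderivative is F(y) = (-9*y**3 + 9*y**2 - 6*y + 2)*exp(3*y)/27.
Then F(2) - F(0) = (-46*exp(6)/27) - (2/27) = -46*exp(6)/27 - 2/27.

-46*exp(6)/27 - 2/27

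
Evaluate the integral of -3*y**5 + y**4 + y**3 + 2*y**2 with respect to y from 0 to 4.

By the power rule, an antiderivative is F(y) = -y**6/2 + y**5/5 + y**4/4 + 2*y**3/3.
Then F(4) - F(0) = (-26048/15) - (0) = -26048/15.

-26048/15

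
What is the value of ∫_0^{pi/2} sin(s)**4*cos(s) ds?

1/5

Let u = sin(s), so du = cos(s) ds. When s = 0, u = 0; when s = pi/2, u = 1.
The integral becomes ∫ u**4 du from 0 to 1, with antiderivative u**5/5.
Back in s: F(s) = sin(s)**5/5.
Then F(pi/2) - F(0) = (1/5) - (0) = 1/5.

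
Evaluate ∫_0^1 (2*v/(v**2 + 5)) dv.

log(6/5)

Let u = v**2 + 5, so du = 2*v dv. When v = 0, u = 5; when v = 1, u = 6.
The integral becomes ∫ 1/u du from 5 to 6, with antiderivative log(u).
Back in v: F(v) = log(v**2 + 5).
Then F(1) - F(0) = (log(6)) - (log(5)) = log(6/5).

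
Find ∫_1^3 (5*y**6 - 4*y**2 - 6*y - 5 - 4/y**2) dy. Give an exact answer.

By the power rule, an antiderivative is F(y) = 5*y**7/7 - 4*y**3/3 - 3*y**2 - 5*y + 4/y.
Then F(3) - F(1) = (31195/21) - (-97/21) = 31292/21.

31292/21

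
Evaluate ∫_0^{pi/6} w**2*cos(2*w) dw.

-sqrt(3)/8 + sqrt(3)*pi**2/144 + pi/24

Integrate by parts twice (u = w^2, dv = cos(2*w) dw).
An antiderivative is F(w) = w**2*sin(2*w)/2 + w*cos(2*w)/2 - sin(2*w)/4.
Then F(pi/6) - F(0) = (-sqrt(3)/8 + sqrt(3)*pi**2/144 + pi/24) - (0) = -sqrt(3)/8 + sqrt(3)*pi**2/144 + pi/24.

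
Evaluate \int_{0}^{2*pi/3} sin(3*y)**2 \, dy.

Use the identity sin^2(3*y) = (1 - cos(6*y))/2.
An antiderivative is F(y) = y/2 - sin(6*y)/12.
Then F(2*pi/3) - F(0) = (pi/3) - (0) = pi/3.

pi/3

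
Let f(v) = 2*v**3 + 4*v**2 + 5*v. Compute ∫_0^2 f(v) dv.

86/3

By the power rule, an antiderivative is F(v) = v**4/2 + 4*v**3/3 + 5*v**2/2.
Then F(2) - F(0) = (86/3) - (0) = 86/3.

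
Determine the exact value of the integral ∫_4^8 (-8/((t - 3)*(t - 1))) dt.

-4*log(5) - 4*log(3) + 4*log(7)

Factor the denominator: t**2 - 4*t + 3 = (t - 1)(t - 3).
Partial fractions: -8/((t - 3)*(t - 1)) = 4/(t - 1) - 4/(t - 3).
An antiderivative is F(t) = -4*log(t - 3) + 4*log(t - 1).
Then F(8) - F(4) = (-4*log(5) + 4*log(7)) - (log(81)) = -4*log(5) - 4*log(3) + 4*log(7).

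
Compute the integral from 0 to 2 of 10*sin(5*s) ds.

Let u = 5*s, so du = 5 ds. When s = 0, u = 0; when s = 2, u = 10.
The integral becomes 2·∫ sin(u) du from 0 to 10, with antiderivative -2*cos(u).
Back in s: F(s) = -2*cos(5*s).
Then F(2) - F(0) = (-2*cos(10)) - (-2) = 2 - 2*cos(10).

2 - 2*cos(10)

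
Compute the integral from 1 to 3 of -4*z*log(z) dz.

Integrate by parts once (u = ln z, dv = -4*z dz).
An antiderivative is F(z) = -z**2*(2*log(z) - 1).
Then F(3) - F(1) = (9 - 18*log(3)) - (1) = 8 - 18*log(3).

8 - 18*log(3)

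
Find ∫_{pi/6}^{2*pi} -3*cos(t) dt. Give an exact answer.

An antiderivative is F(t) = -3*sin(t).
Then F(2*pi) - F(pi/6) = (0) - (-3/2) = 3/2.

3/2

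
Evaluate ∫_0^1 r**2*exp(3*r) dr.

Integrate by parts twice (u = r^2, dv = exp(3*r) dr).
An antiderivative is F(r) = (9*r**2 - 6*r + 2)*exp(3*r)/27.
Then F(1) - F(0) = (5*exp(3)/27) - (2/27) = -2/27 + 5*exp(3)/27.

-2/27 + 5*exp(3)/27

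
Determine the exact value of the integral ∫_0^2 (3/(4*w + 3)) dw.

An antiderivative is F(w) = 3*log(4*w + 3)/4.
Then F(2) - F(0) = (3*log(11)/4) - (3*log(3)/4) = -3*log(3)/4 + 3*log(11)/4.

-3*log(3)/4 + 3*log(11)/4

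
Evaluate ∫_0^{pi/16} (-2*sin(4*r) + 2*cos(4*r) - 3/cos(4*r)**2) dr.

-5/4 + sqrt(2)/2

An antiderivative is F(r) = sin(4*r)/2 + cos(4*r)/2 - 3*tan(4*r)/4.
Then F(pi/16) - F(0) = (-3/4 + sqrt(2)/2) - (1/2) = -5/4 + sqrt(2)/2.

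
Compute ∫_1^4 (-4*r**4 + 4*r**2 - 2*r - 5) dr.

By the power rule, an antiderivative is F(r) = -4*r**5/5 + 4*r**3/3 - r**2 - 5*r.
Then F(4) - F(1) = (-11548/15) - (-82/15) = -3822/5.

-3822/5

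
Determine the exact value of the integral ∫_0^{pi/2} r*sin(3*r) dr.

Integrate by parts once (u = r, dv = sin(3*r) dr).
An antiderivative is F(r) = -r*cos(3*r)/3 + sin(3*r)/9.
Then F(pi/2) - F(0) = (-1/9) - (0) = -1/9.

-1/9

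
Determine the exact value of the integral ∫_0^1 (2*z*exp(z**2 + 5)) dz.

-exp(5) + exp(6)

Let u = z**2 + 5, so du = 2*z dz. When z = 0, u = 5; when z = 1, u = 6.
The integral becomes ∫ exp(u) du from 5 to 6, with antiderivative exp(u).
Back in z: F(z) = exp(z**2 + 5).
Then F(1) - F(0) = (exp(6)) - (exp(5)) = -exp(5) + exp(6).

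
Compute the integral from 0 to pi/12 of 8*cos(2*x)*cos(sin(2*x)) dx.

Let u = sin(2*x), so du = 2*cos(2*x) dx. When x = 0, u = 0; when x = pi/12, u = 1/2.
The integral becomes 4·∫ cos(u) du from 0 to 1/2, with antiderivative 4*sin(u).
Back in x: F(x) = 4*sin(sin(2*x)).
Then F(pi/12) - F(0) = (4*sin(1/2)) - (0) = 4*sin(1/2).

4*sin(1/2)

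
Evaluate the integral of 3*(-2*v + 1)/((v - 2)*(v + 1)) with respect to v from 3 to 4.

-3*log(5) + 3*log(2)

Factor the denominator: v**2 - v - 2 = (v + 1)(v - 2).
Partial fractions: 3*(-2*v + 1)/((v - 2)*(v + 1)) = -3/(v + 1) - 3/(v - 2).
An antiderivative is F(v) = -3*log(v - 2) - 3*log(v + 1).
Then F(4) - F(3) = (-3*log(5) - 3*log(2)) - (-log(64)) = -3*log(5) + 3*log(2).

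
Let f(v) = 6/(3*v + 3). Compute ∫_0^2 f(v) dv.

Let u = 3*v + 3, so du = 3 dv. When v = 0, u = 3; when v = 2, u = 9.
The integral becomes 2·∫ 1/u du from 3 to 9, with antiderivative 2*log(u).
Back in v: F(v) = 2*log(3*v + 3).
Then F(2) - F(0) = (log(81)) - (log(9)) = log(9).

log(9)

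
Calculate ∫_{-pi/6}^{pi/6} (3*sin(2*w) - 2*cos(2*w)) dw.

An antiderivative is F(w) = -sin(2*w) - 3*cos(2*w)/2.
Then F(pi/6) - F(-pi/6) = (-sqrt(3)/2 - 3/4) - (-3/4 + sqrt(3)/2) = -sqrt(3).

-sqrt(3)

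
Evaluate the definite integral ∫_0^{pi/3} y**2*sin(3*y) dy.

-4/27 + pi**2/27

Integrate by parts twice (u = y^2, dv = sin(3*y) dy).
An antiderivative is F(y) = -y**2*cos(3*y)/3 + 2*y*sin(3*y)/9 + 2*cos(3*y)/27.
Then F(pi/3) - F(0) = (-2/27 + pi**2/27) - (2/27) = -4/27 + pi**2/27.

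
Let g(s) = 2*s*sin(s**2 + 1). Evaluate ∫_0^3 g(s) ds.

cos(1) - cos(10)

Let u = s**2 + 1, so du = 2*s ds. When s = 0, u = 1; when s = 3, u = 10.
The integral becomes ∫ sin(u) du from 1 to 10, with antiderivative -cos(u).
Back in s: F(s) = -cos(s**2 + 1).
Then F(3) - F(0) = (-cos(10)) - (-cos(1)) = cos(1) - cos(10).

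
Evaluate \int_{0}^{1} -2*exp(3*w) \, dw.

2/3 - 2*exp(3)/3

An antiderivative is F(w) = -2*exp(3*w)/3.
Then F(1) - F(0) = (-2*exp(3)/3) - (-2/3) = 2/3 - 2*exp(3)/3.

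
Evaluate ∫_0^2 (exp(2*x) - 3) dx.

-13/2 + exp(4)/2

An antiderivative is F(x) = exp(2*x)/2 - 3*x.
Then F(2) - F(0) = (-6 + exp(4)/2) - (1/2) = -13/2 + exp(4)/2.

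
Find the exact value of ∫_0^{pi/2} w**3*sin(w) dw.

Integrate by parts 3 times (u = w^3, dv = sin(w) dw).
An antiderivative is F(w) = -w**3*cos(w) + 3*w**2*sin(w) + 6*w*cos(w) - 6*sin(w).
Then F(pi/2) - F(0) = (-6 + 3*pi**2/4) - (0) = -6 + 3*pi**2/4.

-6 + 3*pi**2/4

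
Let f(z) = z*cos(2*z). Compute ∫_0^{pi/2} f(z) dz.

Integrate by parts once (u = z, dv = cos(2*z) dz).
An antiderivative is F(z) = z*sin(2*z)/2 + cos(2*z)/4.
Then F(pi/2) - F(0) = (-1/4) - (1/4) = -1/2.

-1/2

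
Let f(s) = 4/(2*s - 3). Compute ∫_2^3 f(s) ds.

An antiderivative is F(s) = 2*log(2*s - 3).
Then F(3) - F(2) = (log(9)) - (0) = log(9).

log(9)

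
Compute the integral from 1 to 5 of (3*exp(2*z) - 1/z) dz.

-3*exp(2)/2 - log(5) + 3*exp(10)/2

An antiderivative is F(z) = 3*exp(2*z)/2 - log(z).
Then F(5) - F(1) = (-log(5) + 3*exp(10)/2) - (3*exp(2)/2) = -3*exp(2)/2 - log(5) + 3*exp(10)/2.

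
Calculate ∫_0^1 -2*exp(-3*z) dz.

-2/3 + 2*exp(-3)/3

An antiderivative is F(z) = 2*exp(-3*z)/3.
Then F(1) - F(0) = (2*exp(-3)/3) - (2/3) = -2/3 + 2*exp(-3)/3.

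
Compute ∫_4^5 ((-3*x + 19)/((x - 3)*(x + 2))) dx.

-5*log(7) + 7*log(2) + 5*log(3)

Factor the denominator: x**2 - x - 6 = (x + 2)(x - 3).
Partial fractions: (-3*x + 19)/((x - 3)*(x + 2)) = -5/(x + 2) + 2/(x - 3).
An antiderivative is F(x) = 2*log(x - 3) - 5*log(x + 2).
Then F(5) - F(4) = (-5*log(7) + 2*log(2)) - (-5*log(3) - 5*log(2)) = -5*log(7) + 7*log(2) + 5*log(3).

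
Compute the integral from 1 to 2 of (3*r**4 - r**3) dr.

By the power rule, an antiderivative is F(r) = 3*r**5/5 - r**4/4.
Then F(2) - F(1) = (76/5) - (7/20) = 297/20.

297/20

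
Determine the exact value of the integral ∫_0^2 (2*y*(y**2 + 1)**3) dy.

156

Let u = y**2 + 1, so du = 2*y dy. When y = 0, u = 1; when y = 2, u = 5.
The integral becomes ∫ u**3 du from 1 to 5, with antiderivative u**4/4.
Back in y: F(y) = (y**2 + 1)**4/4.
Then F(2) - F(0) = (625/4) - (1/4) = 156.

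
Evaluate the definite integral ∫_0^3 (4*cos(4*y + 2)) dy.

-sin(2) + sin(14)

Let u = 4*y + 2, so du = 4 dy. When y = 0, u = 2; when y = 3, u = 14.
The integral becomes ∫ cos(u) du from 2 to 14, with antiderivative sin(u).
Back in y: F(y) = sin(4*y + 2).
Then F(3) - F(0) = (sin(14)) - (sin(2)) = -sin(2) + sin(14).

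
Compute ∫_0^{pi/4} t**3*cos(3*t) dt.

Integrate by parts 3 times (u = t^3, dv = cos(3*t) dt).
An antiderivative is F(t) = t**3*sin(3*t)/3 + t**2*cos(3*t)/3 - 2*t*sin(3*t)/9 - 2*cos(3*t)/27.
Then F(pi/4) - F(0) = (sqrt(2)*(-36*pi**2 - 96*pi + 128 + 9*pi**3)/3456) - (-2/27) = -sqrt(2)*pi**2/96 - sqrt(2)*pi/36 + sqrt(2)/27 + 2/27 + sqrt(2)*pi**3/384.

-sqrt(2)*pi**2/96 - sqrt(2)*pi/36 + sqrt(2)/27 + 2/27 + sqrt(2)*pi**3/384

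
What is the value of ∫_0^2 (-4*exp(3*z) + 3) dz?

22/3 - 4*exp(6)/3

An antiderivative is F(z) = -4*exp(3*z)/3 + 3*z.
Then F(2) - F(0) = (6 - 4*exp(6)/3) - (-4/3) = 22/3 - 4*exp(6)/3.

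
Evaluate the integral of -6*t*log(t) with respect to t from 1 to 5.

36 - 75*log(5)

Integrate by parts once (u = ln t, dv = -6*t dt).
An antiderivative is F(t) = -3*t**2*(2*log(t) - 1)/2.
Then F(5) - F(1) = (75/2 - 75*log(5)) - (3/2) = 36 - 75*log(5).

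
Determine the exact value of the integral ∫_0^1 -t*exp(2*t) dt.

Integrate by parts once (u = t, dv = -exp(2*t) dt).
An antiderivative is F(t) = (-2*t + 1)*exp(2*t)/4.
Then F(1) - F(0) = (-exp(2)/4) - (1/4) = -exp(2)/4 - 1/4.

-exp(2)/4 - 1/4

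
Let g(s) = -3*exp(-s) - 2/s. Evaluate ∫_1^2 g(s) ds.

-2*log(2) - 3*exp(-1) + 3*exp(-2)

An antiderivative is F(s) = -2*log(s) + 3*exp(-s).
Then F(2) - F(1) = (-2*log(2) + 3*exp(-2)) - (3*exp(-1)) = -2*log(2) - 3*exp(-1) + 3*exp(-2).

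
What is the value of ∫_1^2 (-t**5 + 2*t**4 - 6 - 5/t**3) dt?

By the power rule, an antiderivative is F(t) = -t**6/6 + 2*t**5/5 - 6*t + 5/(2*t**2).
Then F(2) - F(1) = (-1109/120) - (-49/15) = -239/40.

-239/40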